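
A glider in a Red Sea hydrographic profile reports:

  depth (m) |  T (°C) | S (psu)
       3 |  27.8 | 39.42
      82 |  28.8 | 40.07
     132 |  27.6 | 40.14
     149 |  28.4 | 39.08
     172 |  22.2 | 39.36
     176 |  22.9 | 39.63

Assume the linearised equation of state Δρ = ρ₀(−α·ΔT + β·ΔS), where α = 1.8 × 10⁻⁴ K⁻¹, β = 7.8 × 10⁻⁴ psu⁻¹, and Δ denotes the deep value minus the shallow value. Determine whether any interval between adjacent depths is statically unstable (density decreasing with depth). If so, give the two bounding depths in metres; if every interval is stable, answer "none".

132–149 m

Evaluate Δρ/ρ₀ = −αΔT + βΔS across each adjacent pair:
  3–82 m: −αΔT+βΔS = −(1.8 × 10⁻⁴)(+1.0)+(7.8 × 10⁻⁴)(+0.65) = 3.3 × 10⁻⁴ → stable
  82–132 m: −αΔT+βΔS = −(1.8 × 10⁻⁴)(-1.2)+(7.8 × 10⁻⁴)(+0.07) = 2.7 × 10⁻⁴ → stable
  132–149 m: −αΔT+βΔS = −(1.8 × 10⁻⁴)(+0.8)+(7.8 × 10⁻⁴)(-1.06) = -9.7 × 10⁻⁴ → UNSTABLE
  149–172 m: −αΔT+βΔS = −(1.8 × 10⁻⁴)(-6.2)+(7.8 × 10⁻⁴)(+0.28) = 1.3 × 10⁻³ → stable
  172–176 m: −αΔT+βΔS = −(1.8 × 10⁻⁴)(+0.7)+(7.8 × 10⁻⁴)(+0.27) = 8.5 × 10⁻⁵ → stable
The 132–149 m interval has Δρ < 0: lighter water underlies denser water.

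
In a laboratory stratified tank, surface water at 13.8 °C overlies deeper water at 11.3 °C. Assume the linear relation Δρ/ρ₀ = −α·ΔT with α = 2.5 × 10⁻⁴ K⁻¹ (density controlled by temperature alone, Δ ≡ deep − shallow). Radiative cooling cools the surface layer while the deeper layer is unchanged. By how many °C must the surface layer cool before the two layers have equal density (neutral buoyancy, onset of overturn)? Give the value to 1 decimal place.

2.5 °C

With temperature the only control, equal density requires T_surf′ = T_deep.
T_surf′ = 11.3 °C.
Cooling required: 13.8 − 11.3 = 2.5 °C.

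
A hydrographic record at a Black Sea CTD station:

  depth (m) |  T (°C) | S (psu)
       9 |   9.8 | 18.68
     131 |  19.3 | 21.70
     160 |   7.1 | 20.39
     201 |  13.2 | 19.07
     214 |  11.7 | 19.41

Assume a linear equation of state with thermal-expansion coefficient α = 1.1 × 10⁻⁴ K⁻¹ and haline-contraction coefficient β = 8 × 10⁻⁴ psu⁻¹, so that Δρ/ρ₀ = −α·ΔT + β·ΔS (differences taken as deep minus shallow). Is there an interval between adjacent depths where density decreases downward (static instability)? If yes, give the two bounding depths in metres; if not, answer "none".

160–201 m

Evaluate Δρ/ρ₀ = −αΔT + βΔS across each adjacent pair:
  9–131 m: −αΔT+βΔS = −(1.1 × 10⁻⁴)(+9.5)+(8 × 10⁻⁴)(+3.02) = 1.4 × 10⁻³ → stable
  131–160 m: −αΔT+βΔS = −(1.1 × 10⁻⁴)(-12.2)+(8 × 10⁻⁴)(-1.31) = 2.9 × 10⁻⁴ → stable
  160–201 m: −αΔT+βΔS = −(1.1 × 10⁻⁴)(+6.1)+(8 × 10⁻⁴)(-1.32) = -1.7 × 10⁻³ → UNSTABLE
  201–214 m: −αΔT+βΔS = −(1.1 × 10⁻⁴)(-1.5)+(8 × 10⁻⁴)(+0.34) = 4.4 × 10⁻⁴ → stable
The 160–201 m interval has Δρ < 0: lighter water underlies denser water.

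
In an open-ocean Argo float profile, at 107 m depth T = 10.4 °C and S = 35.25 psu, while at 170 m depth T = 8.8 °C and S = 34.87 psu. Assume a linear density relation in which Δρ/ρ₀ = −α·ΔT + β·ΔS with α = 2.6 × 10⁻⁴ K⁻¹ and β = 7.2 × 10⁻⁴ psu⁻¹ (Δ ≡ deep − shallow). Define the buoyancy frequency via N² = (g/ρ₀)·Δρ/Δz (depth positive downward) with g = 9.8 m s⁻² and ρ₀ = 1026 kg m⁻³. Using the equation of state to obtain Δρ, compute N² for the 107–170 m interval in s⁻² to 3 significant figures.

2.22 × 10⁻⁵ s⁻²

ΔT = -1.6 K, ΔS = -0.38 psu (deep − shallow).
Δρ/ρ₀ = −αΔT + βΔS = 4.16 × 10⁻⁴ − 2.736 × 10⁻⁴ = 1.424 × 10⁻⁴, so Δρ ≈ 0.1461 kg m⁻³.
N² = (g/ρ₀)·Δρ/Δz = g·(Δρ/ρ₀)/Δz = 9.8 × 1.424 × 10⁻⁴ / 63 = 2.2151 × 10⁻⁵ s⁻² ≈ 2.22 × 10⁻⁵ s⁻².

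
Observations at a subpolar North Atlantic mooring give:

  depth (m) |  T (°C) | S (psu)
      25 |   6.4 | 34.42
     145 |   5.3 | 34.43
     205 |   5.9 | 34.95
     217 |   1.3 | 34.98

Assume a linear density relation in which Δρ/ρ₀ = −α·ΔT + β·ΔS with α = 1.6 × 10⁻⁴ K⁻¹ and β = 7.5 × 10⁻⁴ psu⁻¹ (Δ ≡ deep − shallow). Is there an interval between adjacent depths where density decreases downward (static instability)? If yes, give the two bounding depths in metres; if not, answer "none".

none

Evaluate Δρ/ρ₀ = −αΔT + βΔS across each adjacent pair:
  25–145 m: −αΔT+βΔS = −(1.6 × 10⁻⁴)(-1.1)+(7.5 × 10⁻⁴)(+0.01) = 1.8 × 10⁻⁴ → stable
  145–205 m: −αΔT+βΔS = −(1.6 × 10⁻⁴)(+0.6)+(7.5 × 10⁻⁴)(+0.52) = 2.9 × 10⁻⁴ → stable
  205–217 m: −αΔT+βΔS = −(1.6 × 10⁻⁴)(-4.6)+(7.5 × 10⁻⁴)(+0.03) = 7.6 × 10⁻⁴ → stable
Every interval has Δρ > 0: the column is stably stratified throughout.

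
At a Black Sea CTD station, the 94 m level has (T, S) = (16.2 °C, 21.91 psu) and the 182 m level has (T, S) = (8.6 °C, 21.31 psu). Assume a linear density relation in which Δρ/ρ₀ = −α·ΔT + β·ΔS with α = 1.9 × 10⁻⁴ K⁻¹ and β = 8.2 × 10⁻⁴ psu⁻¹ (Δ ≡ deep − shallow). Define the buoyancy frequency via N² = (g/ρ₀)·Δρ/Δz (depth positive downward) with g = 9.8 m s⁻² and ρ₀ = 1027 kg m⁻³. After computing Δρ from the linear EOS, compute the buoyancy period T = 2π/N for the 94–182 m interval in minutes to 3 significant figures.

ΔT = -7.6 K, ΔS = -0.60 psu (deep − shallow).
Δρ/ρ₀ = −αΔT + βΔS = 1.444 × 10⁻³ − 4.92 × 10⁻⁴ = 9.52 × 10⁻⁴, so Δρ ≈ 0.9777 kg m⁻³.
N² = (g/ρ₀)·Δρ/Δz = g·(Δρ/ρ₀)/Δz = 9.8 × 9.52 × 10⁻⁴ / 88 = 1.0602 × 10⁻⁴ s⁻².
N = √(1.0602 × 10⁻⁴) = 0.010297 rad s⁻¹ → T = 2π/N = 610.20 s = 10.170 min ≈ 10.2 min.

10.2 min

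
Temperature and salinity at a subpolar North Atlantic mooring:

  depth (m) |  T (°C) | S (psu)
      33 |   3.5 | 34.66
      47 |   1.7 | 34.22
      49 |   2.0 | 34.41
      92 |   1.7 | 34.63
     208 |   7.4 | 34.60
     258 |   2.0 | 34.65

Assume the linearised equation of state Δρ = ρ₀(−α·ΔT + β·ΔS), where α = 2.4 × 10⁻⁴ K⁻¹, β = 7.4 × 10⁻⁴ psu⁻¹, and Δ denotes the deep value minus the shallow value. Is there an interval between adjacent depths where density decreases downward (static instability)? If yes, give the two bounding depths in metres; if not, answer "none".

92–208 m

Evaluate Δρ/ρ₀ = −αΔT + βΔS across each adjacent pair:
  33–47 m: −αΔT+βΔS = −(2.4 × 10⁻⁴)(-1.8)+(7.4 × 10⁻⁴)(-0.44) = 1.1 × 10⁻⁴ → stable
  47–49 m: −αΔT+βΔS = −(2.4 × 10⁻⁴)(+0.3)+(7.4 × 10⁻⁴)(+0.19) = 6.9 × 10⁻⁵ → stable
  49–92 m: −αΔT+βΔS = −(2.4 × 10⁻⁴)(-0.3)+(7.4 × 10⁻⁴)(+0.22) = 2.3 × 10⁻⁴ → stable
  92–208 m: −αΔT+βΔS = −(2.4 × 10⁻⁴)(+5.7)+(7.4 × 10⁻⁴)(-0.03) = -1.4 × 10⁻³ → UNSTABLE
  208–258 m: −αΔT+βΔS = −(2.4 × 10⁻⁴)(-5.4)+(7.4 × 10⁻⁴)(+0.05) = 1.3 × 10⁻³ → stable
The 92–208 m interval has Δρ < 0: lighter water underlies denser water.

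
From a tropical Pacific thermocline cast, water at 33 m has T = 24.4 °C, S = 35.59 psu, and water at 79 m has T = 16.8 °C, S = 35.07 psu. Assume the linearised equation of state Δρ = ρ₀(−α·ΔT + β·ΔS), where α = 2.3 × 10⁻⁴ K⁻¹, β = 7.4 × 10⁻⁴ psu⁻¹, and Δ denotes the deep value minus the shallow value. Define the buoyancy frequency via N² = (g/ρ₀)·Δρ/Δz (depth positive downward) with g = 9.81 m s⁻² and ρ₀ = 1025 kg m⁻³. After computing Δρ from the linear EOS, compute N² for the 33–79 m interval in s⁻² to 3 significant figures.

ΔT = -7.6 K, ΔS = -0.52 psu (deep − shallow).
Δρ/ρ₀ = −αΔT + βΔS = 1.748 × 10⁻³ − 3.848 × 10⁻⁴ = 1.3632 × 10⁻³, so Δρ ≈ 1.397 kg m⁻³.
N² = (g/ρ₀)·Δρ/Δz = g·(Δρ/ρ₀)/Δz = 9.81 × 1.3632 × 10⁻³ / 46 = 2.9072 × 10⁻⁴ s⁻² ≈ 2.91 × 10⁻⁴ s⁻².

2.91 × 10⁻⁴ s⁻²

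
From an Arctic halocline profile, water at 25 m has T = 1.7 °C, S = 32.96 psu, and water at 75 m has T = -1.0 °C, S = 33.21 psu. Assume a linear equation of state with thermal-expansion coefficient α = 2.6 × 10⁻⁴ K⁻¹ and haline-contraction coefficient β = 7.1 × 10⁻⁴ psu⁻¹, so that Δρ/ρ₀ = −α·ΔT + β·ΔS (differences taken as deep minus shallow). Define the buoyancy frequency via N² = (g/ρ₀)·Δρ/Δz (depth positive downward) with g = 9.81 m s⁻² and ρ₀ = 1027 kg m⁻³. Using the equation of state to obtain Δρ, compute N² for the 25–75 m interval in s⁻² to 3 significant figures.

1.73 × 10⁻⁴ s⁻²

ΔT = -2.7 K, ΔS = +0.25 psu (deep − shallow).
Δρ/ρ₀ = −αΔT + βΔS = 7.02 × 10⁻⁴ + 1.775 × 10⁻⁴ = 8.795 × 10⁻⁴, so Δρ ≈ 0.9032 kg m⁻³.
N² = (g/ρ₀)·Δρ/Δz = g·(Δρ/ρ₀)/Δz = 9.81 × 8.795 × 10⁻⁴ / 50 = 1.7256 × 10⁻⁴ s⁻² ≈ 1.73 × 10⁻⁴ s⁻².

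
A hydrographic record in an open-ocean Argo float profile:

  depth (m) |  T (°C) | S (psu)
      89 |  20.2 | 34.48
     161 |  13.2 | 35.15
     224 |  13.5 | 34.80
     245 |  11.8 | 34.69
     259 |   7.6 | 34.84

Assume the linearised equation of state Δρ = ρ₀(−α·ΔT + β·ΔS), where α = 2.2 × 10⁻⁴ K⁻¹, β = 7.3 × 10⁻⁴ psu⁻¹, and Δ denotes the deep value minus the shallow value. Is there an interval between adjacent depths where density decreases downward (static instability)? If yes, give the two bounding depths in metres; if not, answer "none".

161–224 m

Evaluate Δρ/ρ₀ = −αΔT + βΔS across each adjacent pair:
  89–161 m: −αΔT+βΔS = −(2.2 × 10⁻⁴)(-7.0)+(7.3 × 10⁻⁴)(+0.67) = 2.0 × 10⁻³ → stable
  161–224 m: −αΔT+βΔS = −(2.2 × 10⁻⁴)(+0.3)+(7.3 × 10⁻⁴)(-0.35) = -3.2 × 10⁻⁴ → UNSTABLE
  224–245 m: −αΔT+βΔS = −(2.2 × 10⁻⁴)(-1.7)+(7.3 × 10⁻⁴)(-0.11) = 2.9 × 10⁻⁴ → stable
  245–259 m: −αΔT+βΔS = −(2.2 × 10⁻⁴)(-4.2)+(7.3 × 10⁻⁴)(+0.15) = 1.0 × 10⁻³ → stable
The 161–224 m interval has Δρ < 0: lighter water underlies denser water.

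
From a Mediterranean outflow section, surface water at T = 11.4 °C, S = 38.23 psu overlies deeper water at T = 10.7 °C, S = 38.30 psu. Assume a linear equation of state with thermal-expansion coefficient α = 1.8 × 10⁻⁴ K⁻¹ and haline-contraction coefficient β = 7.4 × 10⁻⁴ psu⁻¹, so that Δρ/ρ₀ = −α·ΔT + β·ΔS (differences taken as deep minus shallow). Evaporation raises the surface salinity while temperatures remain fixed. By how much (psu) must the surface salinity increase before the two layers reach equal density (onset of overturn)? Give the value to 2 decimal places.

0.24 psu

Neutral buoyancy requires −α(T_deep − T_surf) + β(S_deep − S_surf′) = 0.
S_surf′ = S_deep − (α/β)·ΔT = 38.30 − (1.8 × 10⁻⁴/7.4 × 10⁻⁴)·(-0.7) = 38.4703 psu.
Increase required: 38.4703 − 38.23 = 0.2403 psu.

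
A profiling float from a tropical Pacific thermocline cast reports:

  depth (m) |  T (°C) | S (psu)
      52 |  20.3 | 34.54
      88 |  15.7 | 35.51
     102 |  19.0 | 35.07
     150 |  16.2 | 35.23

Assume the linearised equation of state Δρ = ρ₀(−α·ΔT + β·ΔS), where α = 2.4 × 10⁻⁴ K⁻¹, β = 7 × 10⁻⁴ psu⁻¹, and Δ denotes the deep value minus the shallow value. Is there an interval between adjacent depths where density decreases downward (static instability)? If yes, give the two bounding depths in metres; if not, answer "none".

Evaluate Δρ/ρ₀ = −αΔT + βΔS across each adjacent pair:
  52–88 m: −αΔT+βΔS = −(2.4 × 10⁻⁴)(-4.6)+(7 × 10⁻⁴)(+0.97) = 1.8 × 10⁻³ → stable
  88–102 m: −αΔT+βΔS = −(2.4 × 10⁻⁴)(+3.3)+(7 × 10⁻⁴)(-0.44) = -1.1 × 10⁻³ → UNSTABLE
  102–150 m: −αΔT+βΔS = −(2.4 × 10⁻⁴)(-2.8)+(7 × 10⁻⁴)(+0.16) = 7.8 × 10⁻⁴ → stable
The 88–102 m interval has Δρ < 0: lighter water underlies denser water.

88–102 m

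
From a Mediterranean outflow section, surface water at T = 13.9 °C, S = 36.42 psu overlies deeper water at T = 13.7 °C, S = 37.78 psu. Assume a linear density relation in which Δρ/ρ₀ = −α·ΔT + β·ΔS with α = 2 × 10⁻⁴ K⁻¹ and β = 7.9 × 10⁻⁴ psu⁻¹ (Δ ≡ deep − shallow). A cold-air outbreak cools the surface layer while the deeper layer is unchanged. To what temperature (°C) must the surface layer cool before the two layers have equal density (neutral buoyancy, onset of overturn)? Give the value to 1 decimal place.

Neutral buoyancy requires Δρ = 0, i.e. −α(T_deep − T_surf′) + β(S_deep − S_surf) = 0.
T_surf′ = T_deep − (β/α)·ΔS = 13.7 − (7.9 × 10⁻⁴/2 × 10⁻⁴)·(+1.36) = 8.328 °C.
Cooling required: 13.9 − (8.328) = 5.572 °C.

8.3 °C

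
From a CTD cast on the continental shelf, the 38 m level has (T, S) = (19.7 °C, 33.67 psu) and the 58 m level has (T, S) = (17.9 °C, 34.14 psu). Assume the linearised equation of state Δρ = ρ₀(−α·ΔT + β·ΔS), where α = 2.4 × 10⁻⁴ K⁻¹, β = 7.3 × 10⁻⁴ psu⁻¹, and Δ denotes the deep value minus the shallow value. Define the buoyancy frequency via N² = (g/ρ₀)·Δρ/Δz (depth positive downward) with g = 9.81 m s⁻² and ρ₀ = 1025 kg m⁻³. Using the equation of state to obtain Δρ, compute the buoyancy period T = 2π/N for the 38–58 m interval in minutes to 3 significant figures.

5.37 min

ΔT = -1.8 K, ΔS = +0.47 psu (deep − shallow).
Δρ/ρ₀ = −αΔT + βΔS = 4.32 × 10⁻⁴ + 3.431 × 10⁻⁴ = 7.751 × 10⁻⁴, so Δρ ≈ 0.7945 kg m⁻³.
N² = (g/ρ₀)·Δρ/Δz = g·(Δρ/ρ₀)/Δz = 9.81 × 7.751 × 10⁻⁴ / 20 = 3.8019 × 10⁻⁴ s⁻².
N = √(3.8019 × 10⁻⁴) = 0.019498 rad s⁻¹ → T = 2π/N = 322.25 s = 5.3708 min ≈ 5.37 min.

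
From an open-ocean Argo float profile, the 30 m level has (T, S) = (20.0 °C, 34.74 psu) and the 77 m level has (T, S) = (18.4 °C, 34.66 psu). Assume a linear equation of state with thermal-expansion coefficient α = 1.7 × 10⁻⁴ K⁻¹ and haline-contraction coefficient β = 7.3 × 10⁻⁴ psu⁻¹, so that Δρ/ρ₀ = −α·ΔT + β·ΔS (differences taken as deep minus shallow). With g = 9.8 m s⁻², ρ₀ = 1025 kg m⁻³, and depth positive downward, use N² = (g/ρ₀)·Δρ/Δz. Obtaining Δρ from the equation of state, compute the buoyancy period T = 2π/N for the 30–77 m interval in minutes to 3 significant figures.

15.7 min

ΔT = -1.6 K, ΔS = -0.08 psu (deep − shallow).
Δρ/ρ₀ = −αΔT + βΔS = 2.72 × 10⁻⁴ − 5.84 × 10⁻⁵ = 2.136 × 10⁻⁴, so Δρ ≈ 0.2189 kg m⁻³.
N² = (g/ρ₀)·Δρ/Δz = g·(Δρ/ρ₀)/Δz = 9.8 × 2.136 × 10⁻⁴ / 47 = 4.4538 × 10⁻⁵ s⁻².
N = √(4.4538 × 10⁻⁵) = 6.6737 × 10⁻³ rad s⁻¹ → T = 2π/N = 941.48 s = 15.691 min ≈ 15.7 min.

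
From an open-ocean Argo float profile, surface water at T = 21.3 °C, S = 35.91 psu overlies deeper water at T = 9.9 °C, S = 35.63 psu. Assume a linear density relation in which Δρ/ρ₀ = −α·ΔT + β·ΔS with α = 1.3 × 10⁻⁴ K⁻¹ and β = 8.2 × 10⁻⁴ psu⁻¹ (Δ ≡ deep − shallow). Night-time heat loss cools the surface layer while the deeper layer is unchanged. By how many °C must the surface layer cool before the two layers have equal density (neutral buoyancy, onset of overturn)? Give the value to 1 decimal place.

9.6 °C

Neutral buoyancy requires Δρ = 0, i.e. −α(T_deep − T_surf′) + β(S_deep − S_surf) = 0.
T_surf′ = T_deep − (β/α)·ΔS = 9.9 − (8.2 × 10⁻⁴/1.3 × 10⁻⁴)·(-0.28) = 11.666 °C.
Cooling required: 21.3 − (11.666) = 9.634 °C.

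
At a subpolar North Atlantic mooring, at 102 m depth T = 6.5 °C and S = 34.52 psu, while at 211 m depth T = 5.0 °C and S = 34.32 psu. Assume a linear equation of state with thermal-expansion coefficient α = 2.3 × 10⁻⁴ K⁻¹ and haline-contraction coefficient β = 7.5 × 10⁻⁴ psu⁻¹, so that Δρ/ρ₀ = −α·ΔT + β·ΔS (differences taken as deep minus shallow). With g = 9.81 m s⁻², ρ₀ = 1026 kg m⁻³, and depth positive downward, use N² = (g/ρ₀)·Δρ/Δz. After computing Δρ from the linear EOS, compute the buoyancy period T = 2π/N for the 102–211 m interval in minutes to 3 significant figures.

25.0 min

ΔT = -1.5 K, ΔS = -0.20 psu (deep − shallow).
Δρ/ρ₀ = −αΔT + βΔS = 3.45 × 10⁻⁴ − 1.50 × 10⁻⁴ = 1.95 × 10⁻⁴, so Δρ ≈ 0.2001 kg m⁻³.
N² = (g/ρ₀)·Δρ/Δz = g·(Δρ/ρ₀)/Δz = 9.81 × 1.95 × 10⁻⁴ / 109 = 1.7550 × 10⁻⁵ s⁻².
N = √(1.7550 × 10⁻⁵) = 4.1893 × 10⁻³ rad s⁻¹ → T = 2π/N = 1.4998 × 10³ s = 24.997 min ≈ 25.0 min.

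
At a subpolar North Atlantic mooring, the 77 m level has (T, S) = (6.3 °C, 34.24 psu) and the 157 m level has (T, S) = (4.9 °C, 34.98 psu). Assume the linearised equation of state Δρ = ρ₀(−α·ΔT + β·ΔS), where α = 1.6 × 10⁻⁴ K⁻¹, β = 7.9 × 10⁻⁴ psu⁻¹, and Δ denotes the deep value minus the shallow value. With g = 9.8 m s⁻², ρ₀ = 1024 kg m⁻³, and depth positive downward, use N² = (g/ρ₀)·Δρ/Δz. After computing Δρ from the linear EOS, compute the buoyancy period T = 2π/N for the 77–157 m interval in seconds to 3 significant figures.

ΔT = -1.4 K, ΔS = +0.74 psu (deep − shallow).
Δρ/ρ₀ = −αΔT + βΔS = 2.24 × 10⁻⁴ + 5.846 × 10⁻⁴ = 8.086 × 10⁻⁴, so Δρ ≈ 0.8280 kg m⁻³.
N² = (g/ρ₀)·Δρ/Δz = g·(Δρ/ρ₀)/Δz = 9.8 × 8.086 × 10⁻⁴ / 80 = 9.9054 × 10⁻⁵ s⁻².
N = √(9.9054 × 10⁻⁵) = 9.9526 × 10⁻³ rad s⁻¹ → T = 2π/N = 631.31 s ≈ 631 s.

631 s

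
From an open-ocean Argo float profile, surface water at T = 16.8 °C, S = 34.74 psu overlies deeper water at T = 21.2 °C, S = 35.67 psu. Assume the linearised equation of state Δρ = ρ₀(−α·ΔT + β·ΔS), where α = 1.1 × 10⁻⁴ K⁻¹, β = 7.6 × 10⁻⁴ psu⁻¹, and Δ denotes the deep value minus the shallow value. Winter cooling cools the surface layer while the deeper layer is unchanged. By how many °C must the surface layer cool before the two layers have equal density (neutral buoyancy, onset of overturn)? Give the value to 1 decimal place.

2.0 °C

Neutral buoyancy requires Δρ = 0, i.e. −α(T_deep − T_surf′) + β(S_deep − S_surf) = 0.
T_surf′ = T_deep − (β/α)·ΔS = 21.2 − (7.6 × 10⁻⁴/1.1 × 10⁻⁴)·(+0.93) = 14.775 °C.
Cooling required: 16.8 − (14.775) = 2.025 °C.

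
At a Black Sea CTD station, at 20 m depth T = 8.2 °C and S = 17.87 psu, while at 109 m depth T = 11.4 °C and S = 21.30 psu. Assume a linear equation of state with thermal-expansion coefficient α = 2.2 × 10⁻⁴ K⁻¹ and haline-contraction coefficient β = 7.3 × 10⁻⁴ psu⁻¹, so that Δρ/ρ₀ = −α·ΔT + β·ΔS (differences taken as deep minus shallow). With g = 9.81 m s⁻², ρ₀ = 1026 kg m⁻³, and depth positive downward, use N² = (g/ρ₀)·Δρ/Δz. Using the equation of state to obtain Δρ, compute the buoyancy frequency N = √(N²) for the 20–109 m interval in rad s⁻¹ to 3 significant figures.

ΔT = +3.2 K, ΔS = +3.43 psu (deep − shallow).
Δρ/ρ₀ = −αΔT + βΔS = -7.04 × 10⁻⁴ + 2.5039 × 10⁻³ = 1.7999 × 10⁻³, so Δρ ≈ 1.847 kg m⁻³.
N² = (g/ρ₀)·Δρ/Δz = g·(Δρ/ρ₀)/Δz = 9.81 × 1.7999 × 10⁻³ / 89 = 1.9839 × 10⁻⁴ s⁻².
N = √(1.9839 × 10⁻⁴) = 0.014085 rad s⁻¹ ≈ 0.0141 rad s⁻¹.

0.0141 rad s⁻¹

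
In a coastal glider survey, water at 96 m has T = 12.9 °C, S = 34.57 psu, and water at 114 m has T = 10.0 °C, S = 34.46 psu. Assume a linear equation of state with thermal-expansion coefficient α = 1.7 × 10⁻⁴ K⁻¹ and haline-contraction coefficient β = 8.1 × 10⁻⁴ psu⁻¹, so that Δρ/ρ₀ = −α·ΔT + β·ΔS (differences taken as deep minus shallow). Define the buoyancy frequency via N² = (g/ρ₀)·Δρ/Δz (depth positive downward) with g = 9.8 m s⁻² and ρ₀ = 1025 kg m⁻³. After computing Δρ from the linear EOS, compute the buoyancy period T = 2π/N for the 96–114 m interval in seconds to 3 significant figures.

424 s

ΔT = -2.9 K, ΔS = -0.11 psu (deep − shallow).
Δρ/ρ₀ = −αΔT + βΔS = 4.93 × 10⁻⁴ − 8.91 × 10⁻⁵ = 4.039 × 10⁻⁴, so Δρ ≈ 0.4140 kg m⁻³.
N² = (g/ρ₀)·Δρ/Δz = g·(Δρ/ρ₀)/Δz = 9.8 × 4.039 × 10⁻⁴ / 18 = 2.1990 × 10⁻⁴ s⁻².
N = √(2.1990 × 10⁻⁴) = 0.014829 rad s⁻¹ → T = 2π/N = 423.71 s ≈ 424 s.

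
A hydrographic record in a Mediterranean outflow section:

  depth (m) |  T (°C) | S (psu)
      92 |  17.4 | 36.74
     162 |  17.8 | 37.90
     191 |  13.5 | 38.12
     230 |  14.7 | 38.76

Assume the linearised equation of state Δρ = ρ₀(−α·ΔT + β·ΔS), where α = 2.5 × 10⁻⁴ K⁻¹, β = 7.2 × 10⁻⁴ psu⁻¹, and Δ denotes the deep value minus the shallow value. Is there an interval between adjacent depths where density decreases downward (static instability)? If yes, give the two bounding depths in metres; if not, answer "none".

none

Evaluate Δρ/ρ₀ = −αΔT + βΔS across each adjacent pair:
  92–162 m: −αΔT+βΔS = −(2.5 × 10⁻⁴)(+0.4)+(7.2 × 10⁻⁴)(+1.16) = 7.4 × 10⁻⁴ → stable
  162–191 m: −αΔT+βΔS = −(2.5 × 10⁻⁴)(-4.3)+(7.2 × 10⁻⁴)(+0.22) = 1.2 × 10⁻³ → stable
  191–230 m: −αΔT+βΔS = −(2.5 × 10⁻⁴)(+1.2)+(7.2 × 10⁻⁴)(+0.64) = 1.6 × 10⁻⁴ → stable
Every interval has Δρ > 0: the column is stably stratified throughout.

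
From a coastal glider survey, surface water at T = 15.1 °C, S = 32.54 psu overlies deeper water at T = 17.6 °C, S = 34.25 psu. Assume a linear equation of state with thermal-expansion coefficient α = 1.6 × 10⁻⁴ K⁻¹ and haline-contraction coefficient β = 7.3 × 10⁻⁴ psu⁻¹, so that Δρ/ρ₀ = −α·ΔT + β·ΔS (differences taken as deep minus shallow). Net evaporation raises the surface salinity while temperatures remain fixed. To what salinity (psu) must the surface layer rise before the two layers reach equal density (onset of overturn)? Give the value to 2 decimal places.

Neutral buoyancy requires −α(T_deep − T_surf) + β(S_deep − S_surf′) = 0.
S_surf′ = S_deep − (α/β)·ΔT = 34.25 − (1.6 × 10⁻⁴/7.3 × 10⁻⁴)·(+2.5) = 33.7021 psu.
Increase required: 33.7021 − 32.54 = 1.1621 psu.

33.70 psu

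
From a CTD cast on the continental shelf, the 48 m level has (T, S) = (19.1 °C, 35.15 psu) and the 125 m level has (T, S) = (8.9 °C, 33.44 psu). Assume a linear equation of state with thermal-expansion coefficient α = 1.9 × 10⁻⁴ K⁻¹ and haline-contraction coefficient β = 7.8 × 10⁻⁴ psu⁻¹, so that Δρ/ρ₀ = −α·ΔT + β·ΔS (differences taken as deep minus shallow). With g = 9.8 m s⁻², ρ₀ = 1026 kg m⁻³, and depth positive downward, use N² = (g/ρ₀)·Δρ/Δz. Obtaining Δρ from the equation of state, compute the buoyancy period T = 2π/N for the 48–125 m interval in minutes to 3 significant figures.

11.9 min

ΔT = -10.2 K, ΔS = -1.71 psu (deep − shallow).
Δρ/ρ₀ = −αΔT + βΔS = 1.938 × 10⁻³ − 1.3338 × 10⁻³ = 6.042 × 10⁻⁴, so Δρ ≈ 0.6199 kg m⁻³.
N² = (g/ρ₀)·Δρ/Δz = g·(Δρ/ρ₀)/Δz = 9.8 × 6.042 × 10⁻⁴ / 77 = 7.6898 × 10⁻⁵ s⁻².
N = √(7.6898 × 10⁻⁵) = 8.7692 × 10⁻³ rad s⁻¹ → T = 2π/N = 716.51 s = 11.942 min ≈ 11.9 min.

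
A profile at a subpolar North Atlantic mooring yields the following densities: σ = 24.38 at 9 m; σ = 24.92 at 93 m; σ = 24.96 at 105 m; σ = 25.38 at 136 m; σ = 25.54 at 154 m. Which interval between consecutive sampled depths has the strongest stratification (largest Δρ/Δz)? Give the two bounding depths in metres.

Compute the density gradient over each adjacent pair:
  9–93 m: Δρ/Δz = 0.54/84 = 6.4 × 10⁻³ kg m⁻⁴
  93–105 m: Δρ/Δz = 0.04/12 = 3.3 × 10⁻³ kg m⁻⁴
  105–136 m: Δρ/Δz = 0.42/31 = 0.014 kg m⁻⁴
  136–154 m: Δρ/Δz = 0.16/18 = 8.9 × 10⁻³ kg m⁻⁴
The largest gradient is in the 105–136 m interval — the pycnocline.

105–136 m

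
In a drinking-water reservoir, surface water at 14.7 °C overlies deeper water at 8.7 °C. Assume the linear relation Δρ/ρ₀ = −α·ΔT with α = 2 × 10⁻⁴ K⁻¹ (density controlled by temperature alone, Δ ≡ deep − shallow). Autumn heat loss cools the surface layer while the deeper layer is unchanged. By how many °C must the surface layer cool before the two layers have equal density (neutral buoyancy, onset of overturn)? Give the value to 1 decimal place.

With temperature the only control, equal density requires T_surf′ = T_deep.
T_surf′ = 8.7 °C.
Cooling required: 14.7 − 8.7 = 6.0 °C.

6.0 °C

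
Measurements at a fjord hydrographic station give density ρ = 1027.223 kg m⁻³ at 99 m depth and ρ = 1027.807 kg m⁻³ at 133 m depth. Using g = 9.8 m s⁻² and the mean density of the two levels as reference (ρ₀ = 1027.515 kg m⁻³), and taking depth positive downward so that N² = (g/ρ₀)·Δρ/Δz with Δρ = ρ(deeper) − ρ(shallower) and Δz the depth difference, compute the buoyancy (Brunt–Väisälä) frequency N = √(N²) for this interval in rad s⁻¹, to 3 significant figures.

Δρ = 1027.807 − 1027.223 = 0.584 kg m⁻³ over Δz = 133 − 99 = 34 m.
N² = (9.8/1027.515) × (0.584/34) = 1.6382 × 10⁻⁴ s⁻².
N = √(1.6382 × 10⁻⁴) = 0.012799 rad s⁻¹ ≈ 0.0128 rad s⁻¹.

0.0128 rad s⁻¹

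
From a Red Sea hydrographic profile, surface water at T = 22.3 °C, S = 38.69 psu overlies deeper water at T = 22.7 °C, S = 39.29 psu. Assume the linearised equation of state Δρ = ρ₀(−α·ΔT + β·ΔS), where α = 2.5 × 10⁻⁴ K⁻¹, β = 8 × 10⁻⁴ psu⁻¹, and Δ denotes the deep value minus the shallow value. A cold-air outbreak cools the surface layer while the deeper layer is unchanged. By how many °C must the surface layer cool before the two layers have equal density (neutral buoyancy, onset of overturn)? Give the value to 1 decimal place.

1.5 °C

Neutral buoyancy requires Δρ = 0, i.e. −α(T_deep − T_surf′) + β(S_deep − S_surf) = 0.
T_surf′ = T_deep − (β/α)·ΔS = 22.7 − (8 × 10⁻⁴/2.5 × 10⁻⁴)·(+0.60) = 20.780 °C.
Cooling required: 22.3 − (20.780) = 1.520 °C.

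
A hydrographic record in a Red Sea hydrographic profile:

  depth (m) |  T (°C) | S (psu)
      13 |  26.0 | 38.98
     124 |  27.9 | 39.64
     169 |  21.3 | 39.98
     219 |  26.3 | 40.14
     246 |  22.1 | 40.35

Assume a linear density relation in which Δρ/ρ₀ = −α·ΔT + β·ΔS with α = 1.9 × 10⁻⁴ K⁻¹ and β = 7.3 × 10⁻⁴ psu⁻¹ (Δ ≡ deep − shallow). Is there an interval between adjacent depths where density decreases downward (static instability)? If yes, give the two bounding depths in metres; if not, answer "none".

169–219 m

Evaluate Δρ/ρ₀ = −αΔT + βΔS across each adjacent pair:
  13–124 m: −αΔT+βΔS = −(1.9 × 10⁻⁴)(+1.9)+(7.3 × 10⁻⁴)(+0.66) = 1.2 × 10⁻⁴ → stable
  124–169 m: −αΔT+βΔS = −(1.9 × 10⁻⁴)(-6.6)+(7.3 × 10⁻⁴)(+0.34) = 1.5 × 10⁻³ → stable
  169–219 m: −αΔT+βΔS = −(1.9 × 10⁻⁴)(+5.0)+(7.3 × 10⁻⁴)(+0.16) = -8.3 × 10⁻⁴ → UNSTABLE
  219–246 m: −αΔT+βΔS = −(1.9 × 10⁻⁴)(-4.2)+(7.3 × 10⁻⁴)(+0.21) = 9.5 × 10⁻⁴ → stable
The 169–219 m interval has Δρ < 0: lighter water underlies denser water.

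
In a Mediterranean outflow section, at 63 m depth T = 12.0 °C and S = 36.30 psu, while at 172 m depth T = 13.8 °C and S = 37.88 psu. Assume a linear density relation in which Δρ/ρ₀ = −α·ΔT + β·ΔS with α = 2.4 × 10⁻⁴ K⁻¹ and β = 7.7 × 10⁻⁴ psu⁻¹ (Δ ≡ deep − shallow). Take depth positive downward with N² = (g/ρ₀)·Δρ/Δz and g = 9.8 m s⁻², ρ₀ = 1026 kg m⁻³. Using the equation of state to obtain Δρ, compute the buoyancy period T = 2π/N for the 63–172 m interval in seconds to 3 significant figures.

748 s

ΔT = +1.8 K, ΔS = +1.58 psu (deep − shallow).
Δρ/ρ₀ = −αΔT + βΔS = -4.32 × 10⁻⁴ + 1.2166 × 10⁻³ = 7.846 × 10⁻⁴, so Δρ ≈ 0.8050 kg m⁻³.
N² = (g/ρ₀)·Δρ/Δz = g·(Δρ/ρ₀)/Δz = 9.8 × 7.846 × 10⁻⁴ / 109 = 7.0542 × 10⁻⁵ s⁻².
N = √(7.0542 × 10⁻⁵) = 8.3989 × 10⁻³ rad s⁻¹ → T = 2π/N = 748.10 s ≈ 748 s.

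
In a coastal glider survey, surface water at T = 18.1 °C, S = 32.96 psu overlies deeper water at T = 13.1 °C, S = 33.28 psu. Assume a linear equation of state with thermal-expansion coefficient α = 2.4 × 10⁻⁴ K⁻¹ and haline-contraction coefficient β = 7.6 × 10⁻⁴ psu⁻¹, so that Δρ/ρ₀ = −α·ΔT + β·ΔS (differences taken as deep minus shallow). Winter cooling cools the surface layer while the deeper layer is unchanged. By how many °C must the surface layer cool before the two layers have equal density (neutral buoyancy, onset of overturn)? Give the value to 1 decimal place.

6.0 °C

Neutral buoyancy requires Δρ = 0, i.e. −α(T_deep − T_surf′) + β(S_deep − S_surf) = 0.
T_surf′ = T_deep − (β/α)·ΔS = 13.1 − (7.6 × 10⁻⁴/2.4 × 10⁻⁴)·(+0.32) = 12.087 °C.
Cooling required: 18.1 − (12.087) = 6.013 °C.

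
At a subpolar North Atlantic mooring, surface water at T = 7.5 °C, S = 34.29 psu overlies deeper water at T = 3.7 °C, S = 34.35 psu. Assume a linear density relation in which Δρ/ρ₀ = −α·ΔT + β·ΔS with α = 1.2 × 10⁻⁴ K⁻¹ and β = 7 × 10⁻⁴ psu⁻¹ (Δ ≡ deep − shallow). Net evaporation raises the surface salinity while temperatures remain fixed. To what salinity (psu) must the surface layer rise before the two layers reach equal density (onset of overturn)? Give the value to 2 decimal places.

Neutral buoyancy requires −α(T_deep − T_surf) + β(S_deep − S_surf′) = 0.
S_surf′ = S_deep − (α/β)·ΔT = 34.35 − (1.2 × 10⁻⁴/7 × 10⁻⁴)·(-3.8) = 35.0014 psu.
Increase required: 35.0014 − 34.29 = 0.7114 psu.

35.00 psu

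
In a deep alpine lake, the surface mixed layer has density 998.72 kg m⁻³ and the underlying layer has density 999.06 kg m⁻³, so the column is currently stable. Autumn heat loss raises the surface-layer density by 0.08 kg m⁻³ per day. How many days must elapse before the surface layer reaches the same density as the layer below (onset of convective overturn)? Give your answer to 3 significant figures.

4.25 days

Density deficit of the surface layer: 999.06 − 998.72 = 0.34 kg m⁻³.
Required change = 0.34 / 0.08 = 4.25 days.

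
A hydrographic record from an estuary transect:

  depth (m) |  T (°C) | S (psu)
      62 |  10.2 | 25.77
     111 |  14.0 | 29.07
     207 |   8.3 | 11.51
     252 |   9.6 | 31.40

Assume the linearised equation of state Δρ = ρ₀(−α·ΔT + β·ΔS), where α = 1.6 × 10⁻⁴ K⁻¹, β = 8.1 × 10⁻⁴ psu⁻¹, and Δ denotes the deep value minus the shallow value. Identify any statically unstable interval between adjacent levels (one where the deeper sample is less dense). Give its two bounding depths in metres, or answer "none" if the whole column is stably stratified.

Evaluate Δρ/ρ₀ = −αΔT + βΔS across each adjacent pair:
  62–111 m: −αΔT+βΔS = −(1.6 × 10⁻⁴)(+3.8)+(8.1 × 10⁻⁴)(+3.30) = 2.1 × 10⁻³ → stable
  111–207 m: −αΔT+βΔS = −(1.6 × 10⁻⁴)(-5.7)+(8.1 × 10⁻⁴)(-17.56) = -0.013 → UNSTABLE
  207–252 m: −αΔT+βΔS = −(1.6 × 10⁻⁴)(+1.3)+(8.1 × 10⁻⁴)(+19.89) = 0.016 → stable
The 111–207 m interval has Δρ < 0: lighter water underlies denser water.

111–207 m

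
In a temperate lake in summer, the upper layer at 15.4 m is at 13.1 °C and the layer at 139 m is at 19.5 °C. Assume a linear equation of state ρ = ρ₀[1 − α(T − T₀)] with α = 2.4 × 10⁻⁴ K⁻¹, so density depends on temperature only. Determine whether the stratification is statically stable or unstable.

unstable

ΔT = 19.5 − 13.1 = +6.4 K, so Δρ/ρ₀ = −αΔT = -1.536 × 10⁻³.
Δρ/ρ₀ < 0, so Δρ < 0: deeper water is lighter → statically unstable; the column would overturn.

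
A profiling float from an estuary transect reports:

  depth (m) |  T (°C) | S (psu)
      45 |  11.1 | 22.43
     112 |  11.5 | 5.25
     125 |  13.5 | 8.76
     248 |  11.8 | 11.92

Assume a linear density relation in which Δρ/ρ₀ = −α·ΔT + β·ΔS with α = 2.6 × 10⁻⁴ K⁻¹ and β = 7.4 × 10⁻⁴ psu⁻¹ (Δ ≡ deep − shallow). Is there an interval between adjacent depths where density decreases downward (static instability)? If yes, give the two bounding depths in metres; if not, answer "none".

Evaluate Δρ/ρ₀ = −αΔT + βΔS across each adjacent pair:
  45–112 m: −αΔT+βΔS = −(2.6 × 10⁻⁴)(+0.4)+(7.4 × 10⁻⁴)(-17.18) = -0.013 → UNSTABLE
  112–125 m: −αΔT+βΔS = −(2.6 × 10⁻⁴)(+2.0)+(7.4 × 10⁻⁴)(+3.51) = 2.1 × 10⁻³ → stable
  125–248 m: −αΔT+βΔS = −(2.6 × 10⁻⁴)(-1.7)+(7.4 × 10⁻⁴)(+3.16) = 2.8 × 10⁻³ → stable
The 45–112 m interval has Δρ < 0: lighter water underlies denser water.

45–112 m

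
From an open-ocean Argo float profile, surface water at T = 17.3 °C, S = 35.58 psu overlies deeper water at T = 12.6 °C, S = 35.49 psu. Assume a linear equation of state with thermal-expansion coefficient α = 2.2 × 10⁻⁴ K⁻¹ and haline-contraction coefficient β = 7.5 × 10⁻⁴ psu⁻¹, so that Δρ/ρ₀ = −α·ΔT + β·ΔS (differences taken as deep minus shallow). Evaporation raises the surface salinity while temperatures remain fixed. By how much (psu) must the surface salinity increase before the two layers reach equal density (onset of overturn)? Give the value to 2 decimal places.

Neutral buoyancy requires −α(T_deep − T_surf) + β(S_deep − S_surf′) = 0.
S_surf′ = S_deep − (α/β)·ΔT = 35.49 − (2.2 × 10⁻⁴/7.5 × 10⁻⁴)·(-4.7) = 36.8687 psu.
Increase required: 36.8687 − 35.58 = 1.2887 psu.

1.29 psu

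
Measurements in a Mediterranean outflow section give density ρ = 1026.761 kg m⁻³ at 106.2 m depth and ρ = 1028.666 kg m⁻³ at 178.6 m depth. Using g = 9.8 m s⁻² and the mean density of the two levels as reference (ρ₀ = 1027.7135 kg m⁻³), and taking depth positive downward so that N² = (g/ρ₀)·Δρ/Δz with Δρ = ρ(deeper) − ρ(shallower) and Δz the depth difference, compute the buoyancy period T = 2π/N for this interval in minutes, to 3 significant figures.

6.61 min

Δρ = 1028.666 − 1026.761 = 1.905 kg m⁻³ over Δz = 178.6 − 106.2 = 72.4 m.
N² = (9.8/1027.7135) × (1.905/72.4) = 2.5091 × 10⁻⁴ s⁻².
N = √(2.5091 × 10⁻⁴) = 0.015840 rad s⁻¹, so T = 2π/N = 396.67 s = 6.6112 min ≈ 6.61 min.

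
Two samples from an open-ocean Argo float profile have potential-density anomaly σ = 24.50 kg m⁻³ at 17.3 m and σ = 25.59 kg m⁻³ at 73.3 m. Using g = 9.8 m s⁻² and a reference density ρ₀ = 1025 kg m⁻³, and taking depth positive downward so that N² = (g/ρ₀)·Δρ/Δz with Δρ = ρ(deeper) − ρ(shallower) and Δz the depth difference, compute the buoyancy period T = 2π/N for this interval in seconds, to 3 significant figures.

Δρ = 1025.59 − 1024.50 = 1.09 kg m⁻³ over Δz = 73.3 − 17.3 = 56 m.
N² = (9.8/1025) × (1.09/56) = 1.8610 × 10⁻⁴ s⁻².
N = √(1.8610 × 10⁻⁴) = 0.013642 rad s⁻¹, so T = 2π/N = 460.58 s ≈ 461 s.

461 s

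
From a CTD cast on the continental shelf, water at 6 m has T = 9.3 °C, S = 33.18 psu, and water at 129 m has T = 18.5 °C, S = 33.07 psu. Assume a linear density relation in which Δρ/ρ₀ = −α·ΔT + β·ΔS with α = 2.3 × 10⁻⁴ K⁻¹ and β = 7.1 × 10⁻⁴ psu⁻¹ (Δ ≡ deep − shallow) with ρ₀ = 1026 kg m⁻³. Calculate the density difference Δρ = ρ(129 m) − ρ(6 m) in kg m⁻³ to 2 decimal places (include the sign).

-2.25 kg m⁻³

ΔT = +9.2 K, ΔS = -0.11 psu (deep − shallow).
Δρ/ρ₀ = −(2.3 × 10⁻⁴)(+9.2) + (7.1 × 10⁻⁴)(-0.11) = -2.1941 × 10⁻³.
Δρ = 1026 × (-2.1941 × 10⁻³) = -2.25 kg m⁻³.
Negative Δρ: lighter below, statically unstable.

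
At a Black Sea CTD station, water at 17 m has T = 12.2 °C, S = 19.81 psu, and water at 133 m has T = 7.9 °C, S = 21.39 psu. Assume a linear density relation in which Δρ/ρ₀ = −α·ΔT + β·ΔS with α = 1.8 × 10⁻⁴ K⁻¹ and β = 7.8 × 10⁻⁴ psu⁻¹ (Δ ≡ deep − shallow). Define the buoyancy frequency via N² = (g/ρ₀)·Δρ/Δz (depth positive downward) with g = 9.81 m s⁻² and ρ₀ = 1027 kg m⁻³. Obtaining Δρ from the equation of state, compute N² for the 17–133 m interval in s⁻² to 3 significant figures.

1.70 × 10⁻⁴ s⁻²

ΔT = -4.3 K, ΔS = +1.58 psu (deep − shallow).
Δρ/ρ₀ = −αΔT + βΔS = 7.74 × 10⁻⁴ + 1.2324 × 10⁻³ = 2.0064 × 10⁻³, so Δρ ≈ 2.061 kg m⁻³.
N² = (g/ρ₀)·Δρ/Δz = g·(Δρ/ρ₀)/Δz = 9.81 × 2.0064 × 10⁻³ / 116 = 1.6968 × 10⁻⁴ s⁻² ≈ 1.70 × 10⁻⁴ s⁻².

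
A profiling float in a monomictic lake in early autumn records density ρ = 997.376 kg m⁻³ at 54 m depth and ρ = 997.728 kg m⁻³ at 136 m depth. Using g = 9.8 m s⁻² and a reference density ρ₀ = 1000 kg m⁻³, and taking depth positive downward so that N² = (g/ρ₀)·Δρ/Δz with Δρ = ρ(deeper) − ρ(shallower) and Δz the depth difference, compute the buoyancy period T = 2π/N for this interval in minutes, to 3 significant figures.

Δρ = 997.728 − 997.376 = 0.352 kg m⁻³ over Δz = 136 − 54 = 82 m.
N² = (9.8/1000) × (0.352/82) = 4.2068 × 10⁻⁵ s⁻².
N = √(4.2068 × 10⁻⁵) = 6.4860 × 10⁻³ rad s⁻¹, so T = 2π/N = 968.73 s = 16.146 min ≈ 16.1 min.

16.1 min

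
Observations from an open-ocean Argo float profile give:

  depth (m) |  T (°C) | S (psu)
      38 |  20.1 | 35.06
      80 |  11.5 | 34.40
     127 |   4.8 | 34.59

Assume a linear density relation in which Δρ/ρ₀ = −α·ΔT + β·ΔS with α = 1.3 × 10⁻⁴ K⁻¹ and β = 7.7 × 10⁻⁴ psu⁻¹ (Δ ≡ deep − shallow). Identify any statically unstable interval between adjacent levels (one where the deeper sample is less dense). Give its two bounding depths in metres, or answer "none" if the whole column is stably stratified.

Evaluate Δρ/ρ₀ = −αΔT + βΔS across each adjacent pair:
  38–80 m: −αΔT+βΔS = −(1.3 × 10⁻⁴)(-8.6)+(7.7 × 10⁻⁴)(-0.66) = 6.1 × 10⁻⁴ → stable
  80–127 m: −αΔT+βΔS = −(1.3 × 10⁻⁴)(-6.7)+(7.7 × 10⁻⁴)(+0.19) = 1.0 × 10⁻³ → stable
Every interval has Δρ > 0: the column is stably stratified throughout.

none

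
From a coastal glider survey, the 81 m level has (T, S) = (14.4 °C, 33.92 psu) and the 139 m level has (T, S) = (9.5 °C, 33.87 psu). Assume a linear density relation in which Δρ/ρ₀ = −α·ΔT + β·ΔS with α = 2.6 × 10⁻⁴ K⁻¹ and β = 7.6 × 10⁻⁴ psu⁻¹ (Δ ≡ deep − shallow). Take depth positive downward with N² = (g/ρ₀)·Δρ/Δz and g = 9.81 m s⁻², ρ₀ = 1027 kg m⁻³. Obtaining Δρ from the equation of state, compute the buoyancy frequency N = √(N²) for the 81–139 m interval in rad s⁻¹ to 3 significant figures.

ΔT = -4.9 K, ΔS = -0.05 psu (deep − shallow).
Δρ/ρ₀ = −αΔT + βΔS = 1.274 × 10⁻³ − 3.80 × 10⁻⁵ = 1.236 × 10⁻³, so Δρ ≈ 1.269 kg m⁻³.
N² = (g/ρ₀)·Δρ/Δz = g·(Δρ/ρ₀)/Δz = 9.81 × 1.236 × 10⁻³ / 58 = 2.0905 × 10⁻⁴ s⁻².
N = √(2.0905 × 10⁻⁴) = 0.014459 rad s⁻¹ ≈ 0.0145 rad s⁻¹.

0.0145 rad s⁻¹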